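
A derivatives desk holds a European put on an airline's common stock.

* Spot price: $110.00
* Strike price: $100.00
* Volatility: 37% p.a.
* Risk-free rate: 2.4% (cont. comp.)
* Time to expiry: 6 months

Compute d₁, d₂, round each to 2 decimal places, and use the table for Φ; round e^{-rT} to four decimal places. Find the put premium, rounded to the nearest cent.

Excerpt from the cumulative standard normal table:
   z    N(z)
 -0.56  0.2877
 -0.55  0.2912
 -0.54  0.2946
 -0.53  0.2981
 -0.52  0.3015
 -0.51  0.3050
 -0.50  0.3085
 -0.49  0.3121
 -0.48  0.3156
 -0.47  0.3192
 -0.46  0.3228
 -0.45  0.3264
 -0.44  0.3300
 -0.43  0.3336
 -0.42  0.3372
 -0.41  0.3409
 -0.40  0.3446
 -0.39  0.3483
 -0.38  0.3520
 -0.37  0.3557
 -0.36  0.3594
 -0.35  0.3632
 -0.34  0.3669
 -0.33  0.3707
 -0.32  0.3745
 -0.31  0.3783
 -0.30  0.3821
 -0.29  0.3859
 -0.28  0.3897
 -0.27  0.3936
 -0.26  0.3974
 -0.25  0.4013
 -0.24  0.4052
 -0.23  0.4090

σ√T = 0.37 × 0.7071 = 0.2616
d₁ = [ln(110/100) + (0.024 + 0.37²/2)·0.5] / 0.2616 = [0.0953 + 0.0462] / 0.2616 = 0.5410 which rounds to 0.54
d₂ = d₁ − σ√T = 0.5410 − 0.2616 = 0.2793 which rounds to 0.28
exp(−rT) = exp(−0.024·0.5) = 0.9881
N(−d₂) = N(-0.28) = 0.3897;  N(−d₁) = N(-0.54) = 0.2946
P = 100·0.9881·0.3897 − 110·0.2946 = 38.5063 − 32.4060 = 6.1003

$6.10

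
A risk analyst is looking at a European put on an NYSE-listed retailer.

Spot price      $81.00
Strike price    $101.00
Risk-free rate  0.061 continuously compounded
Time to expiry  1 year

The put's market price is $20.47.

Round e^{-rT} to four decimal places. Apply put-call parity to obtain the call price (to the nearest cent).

$6.45

exp(−rT) = exp(−0.061·1) = 0.9408
Put-call parity: C − P = S − K·e^(−rT) = 81 − 101·0.9408 = 81 − 95.0208 = -14.0208
C = P + (C − P) = 20.47 + (-14.0208) = 6.4492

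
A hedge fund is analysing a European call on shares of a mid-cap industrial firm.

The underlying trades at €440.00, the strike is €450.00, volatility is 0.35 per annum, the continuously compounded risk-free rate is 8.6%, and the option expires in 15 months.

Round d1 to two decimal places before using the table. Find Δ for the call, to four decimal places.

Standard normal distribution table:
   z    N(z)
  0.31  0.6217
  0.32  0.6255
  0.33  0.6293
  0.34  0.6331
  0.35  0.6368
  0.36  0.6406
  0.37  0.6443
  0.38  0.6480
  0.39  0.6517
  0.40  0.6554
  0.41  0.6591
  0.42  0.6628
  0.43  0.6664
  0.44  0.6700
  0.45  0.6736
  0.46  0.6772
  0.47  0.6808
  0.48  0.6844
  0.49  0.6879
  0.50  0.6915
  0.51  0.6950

T = 1.25;  σ√T = 0.3913
d₁ = [ln(440/450) + (0.086 + ½·0.35²)·1.25] / (σ√T) = (-0.0225 + 0.1841) / 0.3913 = 0.4129 which rounds to 0.41
N(d₁) = N(0.41) = 0.6591
Δ_call = N(d₁) = 0.6591

0.6591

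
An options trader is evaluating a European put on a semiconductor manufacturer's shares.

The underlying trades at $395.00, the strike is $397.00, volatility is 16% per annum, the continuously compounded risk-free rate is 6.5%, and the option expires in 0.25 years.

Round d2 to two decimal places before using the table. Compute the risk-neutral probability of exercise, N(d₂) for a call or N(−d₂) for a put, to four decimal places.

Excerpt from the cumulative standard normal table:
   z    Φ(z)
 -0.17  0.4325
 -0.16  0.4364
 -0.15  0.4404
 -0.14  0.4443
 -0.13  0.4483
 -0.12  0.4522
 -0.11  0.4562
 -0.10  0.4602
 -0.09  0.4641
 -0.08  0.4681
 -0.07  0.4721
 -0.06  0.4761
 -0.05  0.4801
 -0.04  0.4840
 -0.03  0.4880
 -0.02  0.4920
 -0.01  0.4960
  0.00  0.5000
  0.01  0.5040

0.4602

σ√T = 0.16 × 0.5000 = 0.0800
ln(S/K) + (r + σ²/2)T = ln(395/397) + (0.065 + 0.16²/2)·0.25 = -0.0051 + 0.0195 = 0.0144
d₁ = 0.0144 / 0.0800 = 0.1800 ≈ 0.18
d₂ = d₁ − σ√T = 0.1800 − 0.0800 = 0.1000 ≈ 0.10
Pr(exercise) under Q = N(−d₂) = N(-0.10) = 0.4602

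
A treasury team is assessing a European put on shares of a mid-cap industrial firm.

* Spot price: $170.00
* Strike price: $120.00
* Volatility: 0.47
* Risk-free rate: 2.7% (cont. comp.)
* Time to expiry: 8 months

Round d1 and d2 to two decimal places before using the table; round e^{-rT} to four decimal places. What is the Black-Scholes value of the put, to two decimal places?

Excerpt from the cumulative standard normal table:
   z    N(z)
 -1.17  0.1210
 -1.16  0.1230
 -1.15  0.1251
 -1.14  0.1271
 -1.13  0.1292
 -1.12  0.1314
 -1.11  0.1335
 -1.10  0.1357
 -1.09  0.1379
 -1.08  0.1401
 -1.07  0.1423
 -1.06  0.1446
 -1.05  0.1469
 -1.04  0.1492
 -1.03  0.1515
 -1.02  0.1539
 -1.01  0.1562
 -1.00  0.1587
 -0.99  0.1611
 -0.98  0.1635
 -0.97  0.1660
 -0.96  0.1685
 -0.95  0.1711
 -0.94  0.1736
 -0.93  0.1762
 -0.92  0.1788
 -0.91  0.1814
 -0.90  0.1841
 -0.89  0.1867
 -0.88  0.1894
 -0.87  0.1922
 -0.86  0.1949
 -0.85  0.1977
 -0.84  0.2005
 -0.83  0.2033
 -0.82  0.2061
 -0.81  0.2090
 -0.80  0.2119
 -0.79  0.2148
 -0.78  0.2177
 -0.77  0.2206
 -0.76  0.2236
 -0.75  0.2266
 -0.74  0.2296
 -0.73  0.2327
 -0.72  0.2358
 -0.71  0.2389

$5.09

σ√T = 0.47 × 0.8165 = 0.3838
d₁ = [ln(170/120) + (0.027 + 0.47²/2)·0.6667] / 0.3838 = [0.3483 + 0.0916] / 0.3838 = 1.1464 ⇒ 1.15
d₂ = d₁ − σ√T = 1.1464 − 0.3838 = 0.7627 ⇒ 0.76
exp(−rT) = exp(−0.027·0.6667) = 0.9822
N(−d₂) = N(-0.76) = 0.2236;  N(−d₁) = N(-1.15) = 0.1251
P = 120·0.9822·0.2236 − 170·0.1251 = 26.3544 − 21.2670 = 5.0874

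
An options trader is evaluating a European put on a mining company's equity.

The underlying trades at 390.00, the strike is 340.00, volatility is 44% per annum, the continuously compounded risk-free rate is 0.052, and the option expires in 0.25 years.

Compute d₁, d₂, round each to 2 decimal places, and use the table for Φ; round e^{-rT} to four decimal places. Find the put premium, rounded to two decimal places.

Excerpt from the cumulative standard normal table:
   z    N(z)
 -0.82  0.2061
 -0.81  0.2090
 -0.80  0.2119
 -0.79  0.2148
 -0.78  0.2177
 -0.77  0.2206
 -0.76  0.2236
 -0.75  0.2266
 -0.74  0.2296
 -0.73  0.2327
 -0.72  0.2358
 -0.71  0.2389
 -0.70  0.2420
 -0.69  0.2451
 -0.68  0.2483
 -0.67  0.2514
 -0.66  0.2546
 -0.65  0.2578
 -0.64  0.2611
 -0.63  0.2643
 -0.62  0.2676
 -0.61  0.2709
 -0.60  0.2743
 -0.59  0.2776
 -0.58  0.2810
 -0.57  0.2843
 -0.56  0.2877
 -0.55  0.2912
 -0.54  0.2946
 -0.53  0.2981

T = 0.25;  σ√T = 0.2200
d₁ = [ln(390/340) + (0.052 + ½·0.44²)·0.25] / (σ√T) = (0.1372 + 0.0372) / 0.2200 = 0.7927 → 0.79
d₂ = 0.7927 − 0.2200 = 0.5727 → 0.57
e^(−rT) = e^(−0.052·0.25) = 0.9871
P = 340·0.9871·N(-0.57) − 390·N(-0.79) = 340·0.9871·0.2843 − 390·0.2148 = 95.4151 − 83.7720 = 11.6431

11.64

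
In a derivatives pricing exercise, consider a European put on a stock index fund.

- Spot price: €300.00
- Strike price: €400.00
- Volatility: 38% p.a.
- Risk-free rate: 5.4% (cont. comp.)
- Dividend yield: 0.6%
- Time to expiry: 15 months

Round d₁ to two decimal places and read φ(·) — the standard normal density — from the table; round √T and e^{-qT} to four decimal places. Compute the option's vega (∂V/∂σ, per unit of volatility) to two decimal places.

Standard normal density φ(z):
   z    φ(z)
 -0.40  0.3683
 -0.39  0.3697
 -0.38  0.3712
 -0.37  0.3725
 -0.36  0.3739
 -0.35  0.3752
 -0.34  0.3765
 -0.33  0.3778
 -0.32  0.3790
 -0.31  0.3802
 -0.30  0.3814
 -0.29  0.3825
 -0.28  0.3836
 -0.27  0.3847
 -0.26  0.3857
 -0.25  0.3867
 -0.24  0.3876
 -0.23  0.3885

126.16

T = 1.25;  σ√T = 0.4249
d₁ = [ln(300/400) + (0.054 − 0.006 + ½·0.38²)·1.25] / (σ√T) = (-0.2877 + 0.1502) / 0.4249 = -0.3235 ⇒ -0.32
√T = √1.25 = 1.1180
φ(d₁) = φ(-0.32) = 0.3790
e^(−qT) = e^(−0.006·1.25) = 0.9925
vega = S·e^(−qT)·φ(d₁)·√T = 300·0.9925·0.3790·1.1180 = 126.1632
(The call has the same vega.)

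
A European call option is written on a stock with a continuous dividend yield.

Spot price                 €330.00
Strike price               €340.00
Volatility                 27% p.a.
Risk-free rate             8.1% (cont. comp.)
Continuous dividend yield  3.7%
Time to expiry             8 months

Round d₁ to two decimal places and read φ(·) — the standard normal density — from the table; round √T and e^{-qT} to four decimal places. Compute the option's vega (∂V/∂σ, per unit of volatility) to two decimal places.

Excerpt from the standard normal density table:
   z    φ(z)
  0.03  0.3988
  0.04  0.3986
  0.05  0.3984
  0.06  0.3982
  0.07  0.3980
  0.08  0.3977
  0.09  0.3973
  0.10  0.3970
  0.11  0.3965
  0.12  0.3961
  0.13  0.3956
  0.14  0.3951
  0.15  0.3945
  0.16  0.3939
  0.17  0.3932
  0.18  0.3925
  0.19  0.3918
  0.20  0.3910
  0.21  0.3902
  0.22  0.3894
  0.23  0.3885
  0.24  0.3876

σ√T = 0.27·√0.6667 = 0.2205
ln(S/K) + (r − q + σ²/2)T = ln(330/340) + (0.081 − 0.037 + 0.27²/2)·0.6667 = -0.0299 + 0.0536 = 0.0238
d₁ = 0.0238 / 0.2205 = 0.1079 ≈ 0.11
√T = √0.6667 = 0.8165
φ(d₁) = φ(0.11) = 0.3965
exp(−qT) = exp(−0.037·0.6667) = 0.9756
vega = S·exp(−qT)·φ(d₁)·√T = 330·0.9756·0.3965·0.8165 = 104.2282

104.23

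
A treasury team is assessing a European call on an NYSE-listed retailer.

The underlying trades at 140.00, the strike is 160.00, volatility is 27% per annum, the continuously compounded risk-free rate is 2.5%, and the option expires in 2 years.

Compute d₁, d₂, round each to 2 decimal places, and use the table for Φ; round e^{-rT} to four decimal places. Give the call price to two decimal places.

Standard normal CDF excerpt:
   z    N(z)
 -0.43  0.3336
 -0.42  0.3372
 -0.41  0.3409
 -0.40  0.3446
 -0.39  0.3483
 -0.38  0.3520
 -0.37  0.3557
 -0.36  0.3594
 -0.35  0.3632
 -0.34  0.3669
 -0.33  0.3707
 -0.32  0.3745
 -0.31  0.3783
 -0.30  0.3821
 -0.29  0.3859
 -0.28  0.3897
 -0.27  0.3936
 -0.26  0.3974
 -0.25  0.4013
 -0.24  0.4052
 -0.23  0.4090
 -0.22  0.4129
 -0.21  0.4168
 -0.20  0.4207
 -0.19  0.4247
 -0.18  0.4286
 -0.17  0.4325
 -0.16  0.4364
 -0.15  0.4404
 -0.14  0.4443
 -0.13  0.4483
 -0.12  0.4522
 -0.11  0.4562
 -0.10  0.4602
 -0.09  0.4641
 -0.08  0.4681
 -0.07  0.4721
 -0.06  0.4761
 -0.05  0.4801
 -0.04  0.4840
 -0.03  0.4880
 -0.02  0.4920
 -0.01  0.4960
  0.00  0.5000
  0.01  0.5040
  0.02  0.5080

16.44

σ√T = 0.27 × 1.4142 = 0.3818
d₁ = [ln(140/160) + (0.025 + ½·0.27²)·2] / (σ√T) = (-0.1335 + 0.1229) / 0.3818 = -0.0278 which rounds to -0.03
d₂ = -0.0278 − 0.3818 = -0.4097 which rounds to -0.41
e^(−rT) = e^(−0.025·2) = 0.9512
N(d₁) = N(-0.03) = 0.4880;  N(d₂) = N(-0.41) = 0.3409
C = 140·0.4880 − 160·0.9512·0.3409 = 68.3200 − 51.8823 = 16.4377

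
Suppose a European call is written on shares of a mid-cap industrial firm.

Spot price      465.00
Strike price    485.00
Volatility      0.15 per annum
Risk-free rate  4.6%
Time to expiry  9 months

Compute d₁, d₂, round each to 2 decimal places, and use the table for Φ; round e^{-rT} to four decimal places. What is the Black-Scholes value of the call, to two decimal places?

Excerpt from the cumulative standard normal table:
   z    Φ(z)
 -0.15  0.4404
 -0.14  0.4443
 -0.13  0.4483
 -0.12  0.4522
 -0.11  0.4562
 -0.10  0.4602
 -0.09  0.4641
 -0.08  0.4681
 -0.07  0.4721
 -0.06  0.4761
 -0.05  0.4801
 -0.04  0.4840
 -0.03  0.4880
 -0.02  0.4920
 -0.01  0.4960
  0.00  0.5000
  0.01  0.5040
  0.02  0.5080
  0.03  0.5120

T = 0.75;  σ√T = 0.1299
d₁ = [ln(465/485) + (0.046 + 0.15²/2)·0.75] / 0.1299 = [-0.0421 + 0.0429] / 0.1299 = 0.0064 ⇒ 0.01
d₂ = d₁ − σ√T = 0.0064 − 0.1299 = -0.1235 ⇒ -0.12
exp(−rT) = exp(−0.046·0.75) = 0.9661
N(d₁) = N(0.01) = 0.5040;  N(d₂) = N(-0.12) = 0.4522
C = 465·0.5040 − 485·0.9661·0.4522 = 234.3600 − 211.8822 = 22.4778

22.48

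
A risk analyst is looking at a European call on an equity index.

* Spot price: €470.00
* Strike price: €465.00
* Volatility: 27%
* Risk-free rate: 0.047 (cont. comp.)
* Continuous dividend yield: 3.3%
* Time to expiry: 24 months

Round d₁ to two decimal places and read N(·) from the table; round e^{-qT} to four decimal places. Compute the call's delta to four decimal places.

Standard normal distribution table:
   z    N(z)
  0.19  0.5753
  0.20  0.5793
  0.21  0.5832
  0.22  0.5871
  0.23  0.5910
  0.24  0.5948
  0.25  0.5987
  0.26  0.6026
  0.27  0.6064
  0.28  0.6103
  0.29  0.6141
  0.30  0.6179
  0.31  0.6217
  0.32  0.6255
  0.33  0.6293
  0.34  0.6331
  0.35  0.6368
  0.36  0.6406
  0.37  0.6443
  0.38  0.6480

0.5749

σ√T = 0.27 × 1.4142 = 0.3818
d₁ = [ln(470/465) + (0.047 − 0.033 + 0.27²/2)·2] / 0.3818 = [0.0107 + 0.1009] / 0.3818 = 0.2923 ⇒ 0.29
N(d₁) = N(0.29) = 0.6141
Δ_call = e^(−qT)·N(d₁) = 0.9361·0.6141 = 0.5749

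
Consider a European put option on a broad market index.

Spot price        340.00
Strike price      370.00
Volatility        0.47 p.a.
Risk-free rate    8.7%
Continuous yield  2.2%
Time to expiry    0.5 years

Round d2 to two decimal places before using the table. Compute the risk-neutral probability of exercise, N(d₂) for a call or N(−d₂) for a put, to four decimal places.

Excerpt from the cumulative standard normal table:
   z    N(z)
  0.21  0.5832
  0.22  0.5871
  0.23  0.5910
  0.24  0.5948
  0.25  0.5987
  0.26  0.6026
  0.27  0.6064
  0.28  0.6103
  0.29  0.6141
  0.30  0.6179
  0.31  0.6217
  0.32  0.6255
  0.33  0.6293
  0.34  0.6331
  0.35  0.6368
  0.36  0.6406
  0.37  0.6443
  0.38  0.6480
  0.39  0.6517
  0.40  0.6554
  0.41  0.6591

σ√T = 0.47·√0.5 = 0.3323
ln(S/K) + (r − q + σ²/2)T = ln(340/370) + (0.087 − 0.022 + 0.47²/2)·0.5 = -0.0846 + 0.0877 = 0.0032
d₁ = 0.0032 / 0.3323 = 0.0095 ≈ 0.01
d₂ = d₁ − σ√T = 0.0095 − 0.3323 = -0.3228 ≈ -0.32
Pr(exercise) under Q = N(−d₂) = N(0.32) = 0.6255

0.6255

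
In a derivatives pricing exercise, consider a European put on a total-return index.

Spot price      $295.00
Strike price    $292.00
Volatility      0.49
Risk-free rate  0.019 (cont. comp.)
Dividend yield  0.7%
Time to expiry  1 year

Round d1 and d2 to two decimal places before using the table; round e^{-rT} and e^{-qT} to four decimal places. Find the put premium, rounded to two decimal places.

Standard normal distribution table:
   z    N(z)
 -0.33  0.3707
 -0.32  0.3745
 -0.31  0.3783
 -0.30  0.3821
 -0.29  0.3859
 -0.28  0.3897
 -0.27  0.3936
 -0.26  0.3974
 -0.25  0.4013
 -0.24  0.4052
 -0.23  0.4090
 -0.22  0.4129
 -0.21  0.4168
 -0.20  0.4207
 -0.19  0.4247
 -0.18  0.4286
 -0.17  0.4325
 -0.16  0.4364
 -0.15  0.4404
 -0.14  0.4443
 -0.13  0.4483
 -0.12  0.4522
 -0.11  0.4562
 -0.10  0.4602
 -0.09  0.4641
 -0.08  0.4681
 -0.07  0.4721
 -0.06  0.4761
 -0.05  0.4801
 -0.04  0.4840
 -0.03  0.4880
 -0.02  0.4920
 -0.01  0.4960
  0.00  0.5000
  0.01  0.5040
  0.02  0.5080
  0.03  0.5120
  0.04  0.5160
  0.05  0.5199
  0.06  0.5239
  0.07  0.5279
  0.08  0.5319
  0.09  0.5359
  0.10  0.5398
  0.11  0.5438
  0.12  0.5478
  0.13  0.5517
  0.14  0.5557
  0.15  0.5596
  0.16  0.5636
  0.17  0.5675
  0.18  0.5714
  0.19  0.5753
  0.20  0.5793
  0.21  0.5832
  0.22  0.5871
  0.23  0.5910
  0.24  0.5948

T = 1;  σ√T = 0.4900
ln(S/K) + (r − q + σ²/2)T = ln(295/292) + (0.019 − 0.007 + 0.49²/2)·1 = 0.0102 + 0.1321 = 0.1423
d₁ = 0.1423 / 0.4900 = 0.2904 ⇒ 0.29
d₂ = d₁ − σ√T = 0.2904 − 0.4900 = -0.1996 ⇒ -0.20
e^(−qT) = e^(−0.007·1) = 0.9930;  e^(−rT) = e^(−0.019·1) = 0.9812
P = 292·0.9812·N(0.20) − 295·0.9930·N(-0.29) = 292·0.9812·0.5793 − 295·0.9930·0.3859 = 165.9755 − 113.0436 = 52.9319

$52.93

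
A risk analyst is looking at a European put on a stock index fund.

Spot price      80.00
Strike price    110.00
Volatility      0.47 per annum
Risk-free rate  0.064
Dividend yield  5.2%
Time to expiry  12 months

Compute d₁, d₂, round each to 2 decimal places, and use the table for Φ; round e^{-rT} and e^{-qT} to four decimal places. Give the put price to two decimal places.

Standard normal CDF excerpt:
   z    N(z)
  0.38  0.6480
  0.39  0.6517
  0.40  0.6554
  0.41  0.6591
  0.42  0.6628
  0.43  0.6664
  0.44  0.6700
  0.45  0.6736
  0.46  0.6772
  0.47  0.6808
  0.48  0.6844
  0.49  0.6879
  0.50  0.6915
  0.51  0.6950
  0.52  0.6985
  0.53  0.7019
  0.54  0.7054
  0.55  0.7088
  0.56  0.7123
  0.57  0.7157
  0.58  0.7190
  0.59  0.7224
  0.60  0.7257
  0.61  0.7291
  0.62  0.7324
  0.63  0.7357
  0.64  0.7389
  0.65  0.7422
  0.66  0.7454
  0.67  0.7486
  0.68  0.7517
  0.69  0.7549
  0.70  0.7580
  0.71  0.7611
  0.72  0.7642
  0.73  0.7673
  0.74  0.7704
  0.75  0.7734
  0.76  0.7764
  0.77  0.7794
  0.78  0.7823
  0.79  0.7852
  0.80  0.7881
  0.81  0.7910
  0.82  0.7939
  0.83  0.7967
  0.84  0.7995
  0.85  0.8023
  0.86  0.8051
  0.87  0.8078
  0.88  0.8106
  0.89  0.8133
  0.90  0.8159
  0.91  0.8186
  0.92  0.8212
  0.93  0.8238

33.58

T = 1;  σ√T = 0.4700
d₁ = [ln(80/110) + (0.064 − 0.052 + 0.47²/2)·1] / 0.4700 = [-0.3185 + 0.1225] / 0.4700 = -0.4170 → -0.42
d₂ = d₁ − σ√T = -0.4170 − 0.4700 = -0.8870 → -0.89
e^(−qT) = e^(−0.052·1) = 0.9493;  e^(−rT) = e^(−0.064·1) = 0.9380
N(−d₂) = N(0.89) = 0.8133;  N(−d₁) = N(0.42) = 0.6628
P = 110·0.9380·0.8133 − 80·0.9493·0.6628 = 83.9163 − 50.3357 = 33.5806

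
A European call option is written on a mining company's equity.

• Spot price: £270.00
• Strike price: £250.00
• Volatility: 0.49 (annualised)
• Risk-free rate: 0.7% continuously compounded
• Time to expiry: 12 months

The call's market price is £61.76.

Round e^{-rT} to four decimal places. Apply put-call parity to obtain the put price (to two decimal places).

exp(−rT) = exp(−0.007·1) = 0.9930
Put-call parity: C − P = S − K·e^(−rT) = 270 − 250·0.9930 = 270 − 248.2500 = 21.7500
P = C − (C − P) = 61.76 − (21.7500) = 40.0100

£40.01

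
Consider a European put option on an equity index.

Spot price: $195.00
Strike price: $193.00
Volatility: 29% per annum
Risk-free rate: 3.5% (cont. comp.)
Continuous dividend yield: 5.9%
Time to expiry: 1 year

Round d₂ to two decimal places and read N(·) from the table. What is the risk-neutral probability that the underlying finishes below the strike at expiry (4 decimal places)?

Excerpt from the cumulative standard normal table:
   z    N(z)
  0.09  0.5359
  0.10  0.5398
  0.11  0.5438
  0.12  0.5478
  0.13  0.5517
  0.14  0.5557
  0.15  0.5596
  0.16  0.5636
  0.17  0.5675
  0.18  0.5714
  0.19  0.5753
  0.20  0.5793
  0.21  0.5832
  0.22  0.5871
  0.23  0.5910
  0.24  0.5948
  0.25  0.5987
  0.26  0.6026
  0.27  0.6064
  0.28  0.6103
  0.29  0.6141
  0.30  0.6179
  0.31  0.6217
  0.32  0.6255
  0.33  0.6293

0.5753

σ√T = 0.29·√1 = 0.2900
d₁ = [ln(195/193) + (0.035 − 0.059 + 0.29²/2)·1] / 0.2900 = [0.0103 + 0.0181] / 0.2900 = 0.0978 which rounds to 0.10
d₂ = d₁ − σ√T = 0.0978 − 0.2900 = -0.1922 which rounds to -0.19
Pr(exercise) under Q = N(−d₂) = N(0.19) = 0.5753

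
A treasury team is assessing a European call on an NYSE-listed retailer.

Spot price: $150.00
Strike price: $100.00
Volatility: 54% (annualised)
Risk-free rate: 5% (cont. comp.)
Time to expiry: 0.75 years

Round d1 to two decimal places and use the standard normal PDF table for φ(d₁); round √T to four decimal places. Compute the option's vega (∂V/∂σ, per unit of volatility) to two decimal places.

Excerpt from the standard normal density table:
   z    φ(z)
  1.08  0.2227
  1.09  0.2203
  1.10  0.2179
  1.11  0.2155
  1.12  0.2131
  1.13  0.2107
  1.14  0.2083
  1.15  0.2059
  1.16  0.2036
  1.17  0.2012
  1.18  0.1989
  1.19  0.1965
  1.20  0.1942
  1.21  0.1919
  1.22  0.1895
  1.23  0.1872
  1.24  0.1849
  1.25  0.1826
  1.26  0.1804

25.84

σ√T = 0.54·√0.75 = 0.4677
d₁ = [ln(150/100) + (0.05 + 0.54²/2)·0.75] / 0.4677 = [0.4055 + 0.1469] / 0.4677 = 1.1810 which rounds to 1.18
√T = √0.75 = 0.8660
φ(d₁) = φ(1.18) = 0.1989
vega = S·φ(d₁)·√T = 150·0.1989·0.8660 = 25.8371
(The put has the same vega.)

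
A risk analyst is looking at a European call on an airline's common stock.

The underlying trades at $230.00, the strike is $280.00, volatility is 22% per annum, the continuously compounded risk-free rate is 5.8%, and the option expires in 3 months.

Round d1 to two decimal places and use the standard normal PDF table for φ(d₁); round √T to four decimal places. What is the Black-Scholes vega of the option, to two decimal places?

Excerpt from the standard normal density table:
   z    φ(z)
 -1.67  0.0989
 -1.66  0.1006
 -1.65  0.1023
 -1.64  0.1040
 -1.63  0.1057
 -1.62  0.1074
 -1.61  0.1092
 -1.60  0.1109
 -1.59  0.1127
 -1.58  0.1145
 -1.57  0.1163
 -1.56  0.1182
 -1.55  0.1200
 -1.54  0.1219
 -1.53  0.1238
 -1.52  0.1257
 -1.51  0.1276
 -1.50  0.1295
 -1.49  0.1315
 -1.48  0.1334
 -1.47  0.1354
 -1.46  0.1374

12.75

T = 0.25;  σ√T = 0.1100
d₁ = [ln(230/280) + (0.058 + ½·0.22²)·0.25] / (σ√T) = (-0.1967 + 0.0205) / 0.1100 = -1.6015 ⇒ -1.60
√T = √0.25 = 0.5000
φ(d₁) = φ(-1.60) = 0.1109
vega = S·φ(d₁)·√T = 230·0.1109·0.5000 = 12.7535
(Vega is the same for a European call and put with the same parameters.)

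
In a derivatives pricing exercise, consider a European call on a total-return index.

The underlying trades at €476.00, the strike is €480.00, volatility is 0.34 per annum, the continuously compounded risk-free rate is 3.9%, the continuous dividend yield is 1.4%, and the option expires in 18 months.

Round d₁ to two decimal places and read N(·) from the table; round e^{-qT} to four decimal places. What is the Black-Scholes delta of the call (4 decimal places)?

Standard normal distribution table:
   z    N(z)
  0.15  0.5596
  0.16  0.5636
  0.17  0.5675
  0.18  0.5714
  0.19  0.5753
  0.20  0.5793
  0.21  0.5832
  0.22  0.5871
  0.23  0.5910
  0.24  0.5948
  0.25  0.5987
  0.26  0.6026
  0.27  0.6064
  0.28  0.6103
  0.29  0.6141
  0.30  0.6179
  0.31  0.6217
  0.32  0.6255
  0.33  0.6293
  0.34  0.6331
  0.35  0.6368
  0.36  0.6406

σ√T = 0.34·√1.5 = 0.4164
d₁ = [ln(476/480) + (0.039 − 0.014 + 0.34²/2)·1.5] / 0.4164 = [-0.0084 + 0.1242] / 0.4164 = 0.2782 ≈ 0.28
N(d₁) = N(0.28) = 0.6103
Δ_call = e^(−qT)·N(d₁) = 0.9792·0.6103 = 0.5976

0.5976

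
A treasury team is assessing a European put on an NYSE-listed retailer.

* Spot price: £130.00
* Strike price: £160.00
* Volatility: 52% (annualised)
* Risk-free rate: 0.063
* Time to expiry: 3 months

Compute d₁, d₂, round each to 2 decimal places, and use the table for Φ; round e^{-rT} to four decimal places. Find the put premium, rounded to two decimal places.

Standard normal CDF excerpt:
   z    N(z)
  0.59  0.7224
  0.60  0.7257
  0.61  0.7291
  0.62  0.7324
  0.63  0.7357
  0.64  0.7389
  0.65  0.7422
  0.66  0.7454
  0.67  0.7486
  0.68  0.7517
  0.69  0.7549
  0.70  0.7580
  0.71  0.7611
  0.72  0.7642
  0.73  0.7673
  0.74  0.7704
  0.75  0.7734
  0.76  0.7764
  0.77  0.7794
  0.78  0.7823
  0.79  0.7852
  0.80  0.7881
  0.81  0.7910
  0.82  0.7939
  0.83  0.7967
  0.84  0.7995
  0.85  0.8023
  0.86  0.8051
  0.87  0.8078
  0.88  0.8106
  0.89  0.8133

T = 0.25;  σ√T = 0.2600
d₁ = [ln(130/160) + (0.063 + ½·0.52²)·0.25] / (σ√T) = (-0.2076 + 0.0496) / 0.2600 = -0.6080 → -0.61
d₂ = -0.6080 − 0.2600 = -0.8680 → -0.87
e^(−rT) = e^(−0.063·0.25) = 0.9844
N(−d₂) = N(0.87) = 0.8078;  N(−d₁) = N(0.61) = 0.7291
P = 160·0.9844·0.8078 − 130·0.7291 = 127.2317 − 94.7830 = 32.4487

£32.45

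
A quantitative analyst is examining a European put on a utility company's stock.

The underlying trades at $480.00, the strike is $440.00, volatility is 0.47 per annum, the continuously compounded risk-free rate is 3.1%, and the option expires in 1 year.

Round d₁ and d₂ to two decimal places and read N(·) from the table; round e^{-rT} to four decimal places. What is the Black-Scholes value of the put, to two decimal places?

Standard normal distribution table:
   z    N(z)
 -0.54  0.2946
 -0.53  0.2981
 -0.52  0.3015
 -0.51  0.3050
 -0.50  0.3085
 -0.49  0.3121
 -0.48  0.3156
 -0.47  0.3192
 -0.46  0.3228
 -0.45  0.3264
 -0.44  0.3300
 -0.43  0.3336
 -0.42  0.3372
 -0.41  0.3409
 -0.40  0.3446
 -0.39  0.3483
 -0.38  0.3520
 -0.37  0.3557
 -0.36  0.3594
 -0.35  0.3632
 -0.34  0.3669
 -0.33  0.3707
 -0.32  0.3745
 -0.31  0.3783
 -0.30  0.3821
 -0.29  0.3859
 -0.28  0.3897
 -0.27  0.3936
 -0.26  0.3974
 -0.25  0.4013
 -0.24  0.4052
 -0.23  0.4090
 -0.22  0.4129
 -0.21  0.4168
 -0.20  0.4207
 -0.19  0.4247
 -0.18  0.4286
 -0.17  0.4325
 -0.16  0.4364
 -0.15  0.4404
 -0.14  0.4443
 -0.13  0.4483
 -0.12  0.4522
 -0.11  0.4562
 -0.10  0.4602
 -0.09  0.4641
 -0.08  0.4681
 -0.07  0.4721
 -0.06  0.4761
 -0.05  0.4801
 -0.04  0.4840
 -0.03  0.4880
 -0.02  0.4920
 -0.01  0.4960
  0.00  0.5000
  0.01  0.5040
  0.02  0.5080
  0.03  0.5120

$60.07

T = 1;  σ√T = 0.4700
d₁ = [ln(480/440) + (0.031 + 0.47²/2)·1] / 0.4700 = [0.0870 + 0.1414] / 0.4700 = 0.4861 → 0.49
d₂ = d₁ − σ√T = 0.4861 − 0.4700 = 0.0161 → 0.02
exp(−rT) = exp(−0.031·1) = 0.9695
P = 440·0.9695·N(-0.02) − 480·N(-0.49) = 440·0.9695·0.4920 − 480·0.3121 = 209.8774 − 149.8080 = 60.0694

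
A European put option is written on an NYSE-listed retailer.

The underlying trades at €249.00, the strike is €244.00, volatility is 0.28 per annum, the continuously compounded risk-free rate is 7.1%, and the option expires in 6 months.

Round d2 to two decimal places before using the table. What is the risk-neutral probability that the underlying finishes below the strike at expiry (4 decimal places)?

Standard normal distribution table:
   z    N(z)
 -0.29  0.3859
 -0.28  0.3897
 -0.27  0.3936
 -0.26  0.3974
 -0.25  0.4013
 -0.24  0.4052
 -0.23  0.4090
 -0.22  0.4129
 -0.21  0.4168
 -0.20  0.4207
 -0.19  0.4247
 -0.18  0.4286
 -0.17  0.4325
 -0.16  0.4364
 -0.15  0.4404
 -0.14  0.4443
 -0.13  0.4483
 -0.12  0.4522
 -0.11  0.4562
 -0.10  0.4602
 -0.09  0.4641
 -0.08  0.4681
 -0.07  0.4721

0.4286

T = 0.5;  σ√T = 0.1980
ln(S/K) + (r + σ²/2)T = ln(249/244) + (0.071 + 0.28²/2)·0.5 = 0.0203 + 0.0551 = 0.0754
d₁ = 0.0754 / 0.1980 = 0.3808 → 0.38
d₂ = d₁ − σ√T = 0.3808 − 0.1980 = 0.1828 → 0.18
Pr(exercise) under Q = N(−d₂) = N(-0.18) = 0.4286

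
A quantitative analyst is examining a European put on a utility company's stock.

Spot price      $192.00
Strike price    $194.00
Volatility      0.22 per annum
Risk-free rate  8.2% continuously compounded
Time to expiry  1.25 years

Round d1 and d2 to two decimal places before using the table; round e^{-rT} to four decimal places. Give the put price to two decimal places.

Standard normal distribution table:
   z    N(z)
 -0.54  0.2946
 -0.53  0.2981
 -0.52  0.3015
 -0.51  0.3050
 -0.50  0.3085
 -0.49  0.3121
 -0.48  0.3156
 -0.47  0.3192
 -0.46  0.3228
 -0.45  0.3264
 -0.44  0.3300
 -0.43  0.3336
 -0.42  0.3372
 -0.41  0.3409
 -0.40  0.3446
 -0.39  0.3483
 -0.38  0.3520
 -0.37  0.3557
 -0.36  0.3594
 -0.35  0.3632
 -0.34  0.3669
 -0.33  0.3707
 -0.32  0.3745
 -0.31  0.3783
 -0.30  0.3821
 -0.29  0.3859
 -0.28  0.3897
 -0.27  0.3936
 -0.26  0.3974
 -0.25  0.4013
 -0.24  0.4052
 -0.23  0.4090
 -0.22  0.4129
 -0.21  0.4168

$11.04

σ√T = 0.22 × 1.1180 = 0.2460
d₁ = [ln(192/194) + (0.082 + 0.22²/2)·1.25] / 0.2460 = [-0.0104 + 0.1328] / 0.2460 = 0.4976 ≈ 0.50
d₂ = d₁ − σ√T = 0.4976 − 0.2460 = 0.2516 ≈ 0.25
e^(−rT) = e^(−0.082·1.25) = 0.9026
P = 194·0.9026·N(-0.25) − 192·N(-0.50) = 194·0.9026·0.4013 − 192·0.3085 = 70.2694 − 59.2320 = 11.0374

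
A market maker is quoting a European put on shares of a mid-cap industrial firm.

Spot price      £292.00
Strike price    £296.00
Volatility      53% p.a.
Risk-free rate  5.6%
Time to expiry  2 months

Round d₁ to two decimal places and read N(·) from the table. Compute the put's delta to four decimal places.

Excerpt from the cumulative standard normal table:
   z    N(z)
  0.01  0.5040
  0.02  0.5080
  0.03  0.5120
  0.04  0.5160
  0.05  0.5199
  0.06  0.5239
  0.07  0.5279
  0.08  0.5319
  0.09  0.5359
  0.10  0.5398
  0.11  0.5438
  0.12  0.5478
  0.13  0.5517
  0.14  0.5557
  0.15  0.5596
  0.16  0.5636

σ√T = 0.53·√0.1667 = 0.2164
d₁ = [ln(292/296) + (0.056 + 0.53²/2)·0.1667] / 0.2164 = [-0.0136 + 0.0327] / 0.2164 = 0.0884 → 0.09
N(d₁) = N(0.09) = 0.5359
Δ_put = N(d₁) − 1 = 0.5359 − 1 = -0.4641

-0.4641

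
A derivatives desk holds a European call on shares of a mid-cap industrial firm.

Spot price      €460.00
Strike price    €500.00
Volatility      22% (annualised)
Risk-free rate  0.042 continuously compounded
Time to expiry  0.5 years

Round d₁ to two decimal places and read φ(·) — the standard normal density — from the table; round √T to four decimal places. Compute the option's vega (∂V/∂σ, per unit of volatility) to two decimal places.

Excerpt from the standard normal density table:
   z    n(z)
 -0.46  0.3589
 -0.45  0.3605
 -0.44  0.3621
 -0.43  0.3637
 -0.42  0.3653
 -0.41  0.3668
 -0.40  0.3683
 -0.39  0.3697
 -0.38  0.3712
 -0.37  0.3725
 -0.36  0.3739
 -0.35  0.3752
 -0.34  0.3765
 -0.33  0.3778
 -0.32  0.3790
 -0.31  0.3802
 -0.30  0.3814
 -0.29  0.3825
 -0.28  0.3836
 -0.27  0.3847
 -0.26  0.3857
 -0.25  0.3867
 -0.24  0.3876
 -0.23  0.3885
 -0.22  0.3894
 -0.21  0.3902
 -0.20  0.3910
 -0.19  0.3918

σ√T = 0.22·√0.5 = 0.1556
ln(S/K) + (r + σ²/2)T = ln(460/500) + (0.042 + 0.22²/2)·0.5 = -0.0834 + 0.0331 = -0.0503
d₁ = -0.0503 / 0.1556 = -0.3232 ⇒ -0.32
√T = √0.5 = 0.7071
φ(d₁) = φ(-0.32) = 0.3790
vega = S·φ(d₁)·√T = 460·0.3790·0.7071 = 123.2758

123.28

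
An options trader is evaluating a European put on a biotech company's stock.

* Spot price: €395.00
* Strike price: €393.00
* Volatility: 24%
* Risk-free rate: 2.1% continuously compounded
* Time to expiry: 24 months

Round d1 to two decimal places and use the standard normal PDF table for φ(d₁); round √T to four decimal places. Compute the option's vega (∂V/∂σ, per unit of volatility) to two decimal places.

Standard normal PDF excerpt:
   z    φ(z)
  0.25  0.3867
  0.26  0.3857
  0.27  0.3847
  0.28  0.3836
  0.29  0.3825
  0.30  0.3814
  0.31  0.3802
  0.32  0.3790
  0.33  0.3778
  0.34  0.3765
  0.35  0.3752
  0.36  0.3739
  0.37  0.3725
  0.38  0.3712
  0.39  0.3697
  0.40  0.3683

212.38

T = 2;  σ√T = 0.3394
ln(S/K) + (r + σ²/2)T = ln(395/393) + (0.021 + 0.24²/2)·2 = 0.0051 + 0.0996 = 0.1047
d₁ = 0.1047 / 0.3394 = 0.3084 ⇒ 0.31
√T = √2 = 1.4142
φ(d₁) = φ(0.31) = 0.3802
vega = S·φ(d₁)·√T = 395·0.3802·1.4142 = 212.3831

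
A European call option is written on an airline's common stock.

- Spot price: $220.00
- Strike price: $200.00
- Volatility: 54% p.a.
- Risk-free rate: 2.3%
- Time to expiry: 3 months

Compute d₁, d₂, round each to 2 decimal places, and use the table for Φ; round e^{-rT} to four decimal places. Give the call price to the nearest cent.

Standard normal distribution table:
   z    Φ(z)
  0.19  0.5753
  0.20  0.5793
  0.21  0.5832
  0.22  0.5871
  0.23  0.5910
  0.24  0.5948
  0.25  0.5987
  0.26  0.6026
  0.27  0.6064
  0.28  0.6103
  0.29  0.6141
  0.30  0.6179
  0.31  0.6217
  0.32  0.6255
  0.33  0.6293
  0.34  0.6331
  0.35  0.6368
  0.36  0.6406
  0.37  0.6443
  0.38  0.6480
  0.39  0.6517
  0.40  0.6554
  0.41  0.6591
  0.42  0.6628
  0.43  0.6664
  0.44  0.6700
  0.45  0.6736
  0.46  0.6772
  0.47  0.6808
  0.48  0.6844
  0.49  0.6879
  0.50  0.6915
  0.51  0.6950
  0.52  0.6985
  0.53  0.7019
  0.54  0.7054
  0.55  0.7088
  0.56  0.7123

$34.62

σ√T = 0.54 × 0.5000 = 0.2700
ln(S/K) + (r + σ²/2)T = ln(220/200) + (0.023 + 0.54²/2)·0.25 = 0.0953 + 0.0422 = 0.1375
d₁ = 0.1375 / 0.2700 = 0.5093 ≈ 0.51
d₂ = d₁ − σ√T = 0.5093 − 0.2700 = 0.2393 ≈ 0.24
exp(−rT) = exp(−0.023·0.25) = 0.9943
C = 220·N(0.51) − 200·0.9943·N(0.24) = 220·0.6950 − 200·0.9943·0.5948 = 152.9000 − 118.2819 = 34.6181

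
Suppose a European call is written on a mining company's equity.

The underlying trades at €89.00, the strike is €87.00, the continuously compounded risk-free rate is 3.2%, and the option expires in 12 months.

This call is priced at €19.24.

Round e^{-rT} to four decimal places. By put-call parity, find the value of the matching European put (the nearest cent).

e^(−rT) = e^(−0.032·1) = 0.9685
Put-call parity: C − P = S − K·e^(−rT) = 89 − 87·0.9685 = 89 − 84.2595 = 4.7405
P = C − (C − P) = 19.24 − (4.7405) = 14.4995

€14.50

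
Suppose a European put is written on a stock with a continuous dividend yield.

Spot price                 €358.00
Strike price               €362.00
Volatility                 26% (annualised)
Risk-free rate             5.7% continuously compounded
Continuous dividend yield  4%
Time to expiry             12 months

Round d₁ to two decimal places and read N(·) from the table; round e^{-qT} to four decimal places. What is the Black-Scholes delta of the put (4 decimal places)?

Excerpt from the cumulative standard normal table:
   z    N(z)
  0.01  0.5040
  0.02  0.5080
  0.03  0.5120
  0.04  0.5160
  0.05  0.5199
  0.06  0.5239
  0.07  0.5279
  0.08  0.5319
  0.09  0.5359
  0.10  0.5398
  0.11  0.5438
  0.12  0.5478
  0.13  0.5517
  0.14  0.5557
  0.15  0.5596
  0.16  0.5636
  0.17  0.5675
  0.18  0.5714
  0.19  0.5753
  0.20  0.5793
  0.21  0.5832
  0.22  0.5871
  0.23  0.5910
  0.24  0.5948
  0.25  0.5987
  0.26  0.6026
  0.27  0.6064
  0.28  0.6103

-0.4231

σ√T = 0.26 × 1.0000 = 0.2600
ln(S/K) + (r − q + σ²/2)T = ln(358/362) + (0.057 − 0.04 + 0.26²/2)·1 = -0.0111 + 0.0508 = 0.0397
d₁ = 0.0397 / 0.2600 = 0.1526 ⇒ 0.15
N(d₁) = N(0.15) = 0.5596
Δ_put = exp(−qT)·(N(d₁) − 1) = 0.9608·(0.5596 − 1) = -0.4231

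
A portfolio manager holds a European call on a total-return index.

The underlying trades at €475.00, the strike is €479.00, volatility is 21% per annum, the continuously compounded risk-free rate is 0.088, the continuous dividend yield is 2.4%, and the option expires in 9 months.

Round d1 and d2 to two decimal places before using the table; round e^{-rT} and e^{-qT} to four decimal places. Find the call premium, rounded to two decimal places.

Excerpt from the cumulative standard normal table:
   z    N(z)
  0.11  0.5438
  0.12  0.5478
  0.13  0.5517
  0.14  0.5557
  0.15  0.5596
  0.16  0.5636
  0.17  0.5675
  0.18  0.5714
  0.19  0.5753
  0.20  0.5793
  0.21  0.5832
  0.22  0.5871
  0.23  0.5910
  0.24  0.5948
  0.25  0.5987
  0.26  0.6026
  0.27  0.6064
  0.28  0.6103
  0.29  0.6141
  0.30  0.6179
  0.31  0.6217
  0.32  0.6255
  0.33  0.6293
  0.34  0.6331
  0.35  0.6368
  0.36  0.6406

T = 0.75;  σ√T = 0.1819
d₁ = [ln(475/479) + (0.088 − 0.024 + 0.21²/2)·0.75] / 0.1819 = [-0.0084 + 0.0645] / 0.1819 = 0.3088 ≈ 0.31
d₂ = d₁ − σ√T = 0.3088 − 0.1819 = 0.1269 ≈ 0.13
exp(−qT) = exp(−0.024·0.75) = 0.9822;  exp(−rT) = exp(−0.088·0.75) = 0.9361
C = 475·0.9822·N(0.31) − 479·0.9361·N(0.13) = 475·0.9822·0.6217 − 479·0.9361·0.5517 = 290.0510 − 247.3778 = 42.6732

€42.67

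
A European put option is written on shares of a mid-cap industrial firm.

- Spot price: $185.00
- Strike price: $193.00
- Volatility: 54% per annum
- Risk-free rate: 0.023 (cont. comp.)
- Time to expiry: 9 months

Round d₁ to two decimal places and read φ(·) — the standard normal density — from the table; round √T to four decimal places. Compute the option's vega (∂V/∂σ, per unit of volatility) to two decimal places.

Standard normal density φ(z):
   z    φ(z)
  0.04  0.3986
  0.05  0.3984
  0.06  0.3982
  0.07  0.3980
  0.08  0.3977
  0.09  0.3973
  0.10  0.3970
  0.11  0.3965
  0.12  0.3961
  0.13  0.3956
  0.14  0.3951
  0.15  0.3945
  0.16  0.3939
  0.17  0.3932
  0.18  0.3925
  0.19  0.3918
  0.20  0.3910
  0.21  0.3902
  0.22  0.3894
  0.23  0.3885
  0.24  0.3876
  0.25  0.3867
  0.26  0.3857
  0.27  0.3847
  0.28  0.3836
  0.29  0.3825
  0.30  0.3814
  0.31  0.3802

σ√T = 0.54·√0.75 = 0.4677
d₁ = [ln(185/193) + (0.023 + ½·0.54²)·0.75] / (σ√T) = (-0.0423 + 0.1266) / 0.4677 = 0.1802 which rounds to 0.18
√T = √0.75 = 0.8660
φ(d₁) = φ(0.18) = 0.3925
vega = S·φ(d₁)·√T = 185·0.3925·0.8660 = 62.8824
(Vega is the same for a European call and put with the same parameters.)

62.88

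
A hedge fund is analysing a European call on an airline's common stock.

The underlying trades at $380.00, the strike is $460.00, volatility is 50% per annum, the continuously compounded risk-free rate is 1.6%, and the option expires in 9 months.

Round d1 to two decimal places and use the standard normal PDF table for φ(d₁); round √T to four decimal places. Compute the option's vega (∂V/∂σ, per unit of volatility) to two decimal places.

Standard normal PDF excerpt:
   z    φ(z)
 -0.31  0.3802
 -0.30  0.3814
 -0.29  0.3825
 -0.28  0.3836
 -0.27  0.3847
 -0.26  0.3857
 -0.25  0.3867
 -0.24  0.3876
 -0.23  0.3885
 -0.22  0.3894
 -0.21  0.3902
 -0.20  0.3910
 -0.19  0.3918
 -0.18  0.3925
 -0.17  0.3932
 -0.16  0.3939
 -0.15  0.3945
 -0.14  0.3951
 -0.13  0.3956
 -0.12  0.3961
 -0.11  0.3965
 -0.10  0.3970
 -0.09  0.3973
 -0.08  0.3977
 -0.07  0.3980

128.67

T = 0.75;  σ√T = 0.4330
ln(S/K) + (r + σ²/2)T = ln(380/460) + (0.016 + 0.5²/2)·0.75 = -0.1911 + 0.1058 = -0.0853
d₁ = -0.0853 / 0.4330 = -0.1970 ≈ -0.20
√T = √0.75 = 0.8660
φ(d₁) = φ(-0.20) = 0.3910
vega = S·φ(d₁)·√T = 380·0.3910·0.8660 = 128.6703
(Call and put vega coincide under Black-Scholes.)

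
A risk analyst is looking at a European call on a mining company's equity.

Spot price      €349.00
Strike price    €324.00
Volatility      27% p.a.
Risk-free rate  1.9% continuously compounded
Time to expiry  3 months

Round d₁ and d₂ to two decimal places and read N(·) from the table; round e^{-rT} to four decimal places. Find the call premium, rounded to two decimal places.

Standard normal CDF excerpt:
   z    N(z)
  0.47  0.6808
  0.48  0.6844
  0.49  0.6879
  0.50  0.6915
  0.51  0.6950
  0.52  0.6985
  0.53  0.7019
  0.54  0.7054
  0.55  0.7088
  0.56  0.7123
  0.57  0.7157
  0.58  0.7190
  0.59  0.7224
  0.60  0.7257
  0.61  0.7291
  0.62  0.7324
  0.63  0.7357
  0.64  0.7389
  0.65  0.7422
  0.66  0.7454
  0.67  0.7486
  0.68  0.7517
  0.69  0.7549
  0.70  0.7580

T = 0.25;  σ√T = 0.1350
d₁ = [ln(349/324) + (0.019 + ½·0.27²)·0.25] / (σ√T) = (0.0743 + 0.0139) / 0.1350 = 0.6533 ⇒ 0.65
d₂ = 0.6533 − 0.1350 = 0.5183 ⇒ 0.52
exp(−rT) = exp(−0.019·0.25) = 0.9953
C = 349·N(0.65) − 324·0.9953·N(0.52) = 349·0.7422 − 324·0.9953·0.6985 = 259.0278 − 225.2503 = 33.7775

€33.78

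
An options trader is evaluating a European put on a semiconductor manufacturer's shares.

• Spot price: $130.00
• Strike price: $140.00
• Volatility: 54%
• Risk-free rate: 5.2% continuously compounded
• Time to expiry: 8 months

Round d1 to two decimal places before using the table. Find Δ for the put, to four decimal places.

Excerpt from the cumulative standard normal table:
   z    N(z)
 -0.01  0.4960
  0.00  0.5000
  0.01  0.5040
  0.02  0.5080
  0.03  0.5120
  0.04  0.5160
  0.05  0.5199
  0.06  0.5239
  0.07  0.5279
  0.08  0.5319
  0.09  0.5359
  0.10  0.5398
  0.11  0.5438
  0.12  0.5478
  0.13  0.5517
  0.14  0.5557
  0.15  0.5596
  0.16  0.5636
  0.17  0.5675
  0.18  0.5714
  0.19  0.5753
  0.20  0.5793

-0.4483

σ√T = 0.54 × 0.8165 = 0.4409
ln(S/K) + (r + σ²/2)T = ln(130/140) + (0.052 + 0.54²/2)·0.6667 = -0.0741 + 0.1319 = 0.0578
d₁ = 0.0578 / 0.4409 = 0.1310 ⇒ 0.13
N(d₁) = N(0.13) = 0.5517
Δ_put = N(d₁) − 1 = 0.5517 − 1 = -0.4483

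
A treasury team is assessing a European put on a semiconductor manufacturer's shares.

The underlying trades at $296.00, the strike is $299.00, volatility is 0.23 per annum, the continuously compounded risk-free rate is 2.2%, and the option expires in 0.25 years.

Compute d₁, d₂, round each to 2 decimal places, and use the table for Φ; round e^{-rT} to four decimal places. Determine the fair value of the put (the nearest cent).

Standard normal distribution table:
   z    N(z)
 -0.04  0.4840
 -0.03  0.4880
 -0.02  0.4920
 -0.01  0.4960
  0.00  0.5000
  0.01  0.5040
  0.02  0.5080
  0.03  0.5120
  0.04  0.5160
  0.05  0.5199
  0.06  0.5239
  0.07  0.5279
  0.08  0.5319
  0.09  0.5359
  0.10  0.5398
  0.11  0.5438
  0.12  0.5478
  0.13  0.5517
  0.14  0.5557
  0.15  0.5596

T = 0.25;  σ√T = 0.1150
d₁ = [ln(296/299) + (0.022 + 0.23²/2)·0.25] / 0.1150 = [-0.0101 + 0.0121] / 0.1150 = 0.0176 → 0.02
d₂ = d₁ − σ√T = 0.0176 − 0.1150 = -0.0974 → -0.10
e^(−rT) = e^(−0.022·0.25) = 0.9945
N(−d₂) = N(0.10) = 0.5398;  N(−d₁) = N(-0.02) = 0.4920
P = 299·0.9945·0.5398 − 296·0.4920 = 160.5125 − 145.6320 = 14.8805

$14.88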